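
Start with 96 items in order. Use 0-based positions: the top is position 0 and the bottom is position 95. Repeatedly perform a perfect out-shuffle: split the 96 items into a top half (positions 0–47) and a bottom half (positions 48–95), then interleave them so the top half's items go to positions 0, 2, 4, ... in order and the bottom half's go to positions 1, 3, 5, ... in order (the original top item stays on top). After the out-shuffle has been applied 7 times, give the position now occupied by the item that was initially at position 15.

Track the item's position through each out-shuffle:
15 → 30 → 60 → 25 → 50 → 5 → 10 → 20

20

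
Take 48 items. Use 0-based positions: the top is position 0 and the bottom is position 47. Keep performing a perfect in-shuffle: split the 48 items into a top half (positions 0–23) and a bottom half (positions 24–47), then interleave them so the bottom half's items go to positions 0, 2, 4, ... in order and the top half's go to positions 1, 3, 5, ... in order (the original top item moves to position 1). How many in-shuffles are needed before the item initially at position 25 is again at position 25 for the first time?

Follow position 25 under repeated in-shuffles:
25 → 2 → 5 → 11 → 23 → 47 → 46 → 44 → ... → 25 (length 21)
It first returns after 21 in-shuffles.

21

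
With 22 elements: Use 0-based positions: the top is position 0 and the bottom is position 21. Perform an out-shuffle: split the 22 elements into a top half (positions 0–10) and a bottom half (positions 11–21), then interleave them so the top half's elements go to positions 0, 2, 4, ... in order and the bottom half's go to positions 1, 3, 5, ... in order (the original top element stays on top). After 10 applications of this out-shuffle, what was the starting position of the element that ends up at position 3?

Work backwards from position 3, undoing one out-shuffle at a time:
3 ← 12 ← 6 ← 3 ← 12 ← 6 ← 3 ← 12 ← 6 ← 3 ← 12
So the element now at position 3 started at position 12.

12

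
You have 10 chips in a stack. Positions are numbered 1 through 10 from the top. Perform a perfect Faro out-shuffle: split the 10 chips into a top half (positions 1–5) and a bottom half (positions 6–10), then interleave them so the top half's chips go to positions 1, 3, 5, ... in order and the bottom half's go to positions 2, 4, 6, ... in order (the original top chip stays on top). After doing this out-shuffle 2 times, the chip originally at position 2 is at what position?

Track the chip's position through each out-shuffle:
2 → 3 → 5

5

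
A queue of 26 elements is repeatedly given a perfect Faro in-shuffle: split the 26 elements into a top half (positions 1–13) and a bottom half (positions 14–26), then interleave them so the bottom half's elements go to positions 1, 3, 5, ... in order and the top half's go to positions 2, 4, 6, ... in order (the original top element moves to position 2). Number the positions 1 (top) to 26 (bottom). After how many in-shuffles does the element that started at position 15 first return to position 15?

6

Follow position 15 under repeated in-shuffles:
15 → 3 → 6 → 12 → 24 → 21 → 15
It first returns after 6 in-shuffles.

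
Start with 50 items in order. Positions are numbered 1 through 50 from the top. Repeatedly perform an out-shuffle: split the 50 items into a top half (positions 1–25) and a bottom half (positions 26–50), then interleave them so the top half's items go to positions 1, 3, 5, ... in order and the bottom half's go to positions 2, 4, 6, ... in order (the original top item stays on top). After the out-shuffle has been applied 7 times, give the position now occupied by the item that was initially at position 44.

17

Track the item's position through each out-shuffle:
44 → 38 → 26 → 2 → 3 → 5 → 9 → 17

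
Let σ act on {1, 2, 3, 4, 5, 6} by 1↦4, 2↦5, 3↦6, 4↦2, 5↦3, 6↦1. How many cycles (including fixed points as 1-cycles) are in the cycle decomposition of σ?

1

Cycle decomposition: (1 4 2 5 3 6).
1 cycle.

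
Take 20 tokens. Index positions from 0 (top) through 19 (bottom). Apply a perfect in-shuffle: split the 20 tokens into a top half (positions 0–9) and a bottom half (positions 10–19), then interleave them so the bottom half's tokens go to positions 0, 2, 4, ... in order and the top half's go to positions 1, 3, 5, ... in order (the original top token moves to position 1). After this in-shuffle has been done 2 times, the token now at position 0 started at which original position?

Work backwards from position 0, undoing one in-shuffle at a time:
0 ← 10 ← 15
So the token now at position 0 started at position 15.

15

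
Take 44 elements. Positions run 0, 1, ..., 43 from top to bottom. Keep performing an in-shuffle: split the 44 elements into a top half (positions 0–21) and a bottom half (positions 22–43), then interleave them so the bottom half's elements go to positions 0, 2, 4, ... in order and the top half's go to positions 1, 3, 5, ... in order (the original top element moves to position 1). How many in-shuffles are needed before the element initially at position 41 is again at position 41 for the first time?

Follow position 41 under repeated in-shuffles:
41 → 38 → 32 → 20 → 41
It first returns after 4 in-shuffles.

4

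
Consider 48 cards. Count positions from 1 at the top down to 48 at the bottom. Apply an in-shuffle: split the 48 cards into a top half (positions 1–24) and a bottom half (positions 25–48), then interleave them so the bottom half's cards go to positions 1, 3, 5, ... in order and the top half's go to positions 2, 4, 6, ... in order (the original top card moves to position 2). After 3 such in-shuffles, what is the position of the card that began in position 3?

24

Track the card's position through each in-shuffle:
3 → 6 → 12 → 24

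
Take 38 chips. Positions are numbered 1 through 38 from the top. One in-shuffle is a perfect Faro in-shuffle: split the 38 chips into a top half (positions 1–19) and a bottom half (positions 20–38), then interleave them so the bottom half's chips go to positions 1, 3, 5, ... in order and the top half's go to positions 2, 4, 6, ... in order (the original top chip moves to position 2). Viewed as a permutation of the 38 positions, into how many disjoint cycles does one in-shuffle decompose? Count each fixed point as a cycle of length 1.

Trace each unvisited position around until it returns:
(1 2 4 8 16 32 ... len 12) (3 6 12 24 9 18 ... len 12) (7 14 28 17 34 29 ... len 12) (13 26)
4 cycles in total.

4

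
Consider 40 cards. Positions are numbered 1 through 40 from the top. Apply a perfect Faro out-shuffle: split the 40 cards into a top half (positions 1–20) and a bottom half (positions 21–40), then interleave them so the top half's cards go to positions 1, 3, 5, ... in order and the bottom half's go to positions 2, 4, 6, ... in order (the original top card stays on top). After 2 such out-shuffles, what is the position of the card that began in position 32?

Track the card's position through each out-shuffle:
32 → 24 → 8

8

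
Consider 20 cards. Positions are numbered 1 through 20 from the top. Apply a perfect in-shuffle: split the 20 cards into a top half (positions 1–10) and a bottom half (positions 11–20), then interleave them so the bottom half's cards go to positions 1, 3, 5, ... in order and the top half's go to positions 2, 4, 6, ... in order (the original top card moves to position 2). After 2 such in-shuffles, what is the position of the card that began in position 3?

12

Track the card's position through each in-shuffle:
3 → 6 → 12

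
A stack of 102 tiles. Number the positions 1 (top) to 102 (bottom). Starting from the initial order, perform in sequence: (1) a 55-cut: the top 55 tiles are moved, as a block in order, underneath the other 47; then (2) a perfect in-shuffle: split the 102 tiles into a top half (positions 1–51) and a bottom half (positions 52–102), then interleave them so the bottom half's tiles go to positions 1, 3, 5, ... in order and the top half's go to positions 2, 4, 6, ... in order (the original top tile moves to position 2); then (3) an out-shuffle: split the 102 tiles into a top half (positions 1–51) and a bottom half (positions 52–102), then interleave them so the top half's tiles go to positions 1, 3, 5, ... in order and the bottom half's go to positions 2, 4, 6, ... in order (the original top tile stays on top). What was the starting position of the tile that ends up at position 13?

Undo the operations in reverse order, starting from position 13:
  undo op 3 (out-shuffle, from top half): 13 ← 7
  undo op 2 (in-shuffle, from bottom half): 7 ← 55
  undo op 1 (cut 55): 55 ← 8
So the tile at position 13 came from original position 8.

8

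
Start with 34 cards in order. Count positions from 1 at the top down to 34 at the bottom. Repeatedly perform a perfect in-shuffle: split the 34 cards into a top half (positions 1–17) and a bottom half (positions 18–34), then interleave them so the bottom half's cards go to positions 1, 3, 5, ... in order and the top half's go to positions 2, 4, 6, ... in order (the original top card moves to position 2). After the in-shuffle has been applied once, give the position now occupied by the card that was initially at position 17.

Track the card's position through each in-shuffle:
17 → 34

34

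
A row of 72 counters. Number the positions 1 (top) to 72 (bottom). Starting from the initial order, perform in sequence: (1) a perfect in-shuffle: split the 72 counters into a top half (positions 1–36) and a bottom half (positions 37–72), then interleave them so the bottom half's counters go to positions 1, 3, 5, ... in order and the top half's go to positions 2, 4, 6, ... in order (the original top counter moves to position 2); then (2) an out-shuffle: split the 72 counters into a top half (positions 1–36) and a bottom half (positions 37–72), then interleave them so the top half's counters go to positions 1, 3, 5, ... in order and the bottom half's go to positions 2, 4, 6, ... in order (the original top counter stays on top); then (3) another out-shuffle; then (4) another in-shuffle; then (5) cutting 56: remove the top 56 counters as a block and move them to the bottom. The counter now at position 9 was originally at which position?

Undo the operations in reverse order, starting from position 9:
  undo op 5 (cut 56): 9 ← 65
  undo op 4 (in-shuffle, from bottom half): 65 ← 69
  undo op 3 (out-shuffle, from top half): 69 ← 35
  undo op 2 (out-shuffle, from top half): 35 ← 18
  undo op 1 (in-shuffle, from top half): 18 ← 9
So the counter at position 9 came from original position 9.

9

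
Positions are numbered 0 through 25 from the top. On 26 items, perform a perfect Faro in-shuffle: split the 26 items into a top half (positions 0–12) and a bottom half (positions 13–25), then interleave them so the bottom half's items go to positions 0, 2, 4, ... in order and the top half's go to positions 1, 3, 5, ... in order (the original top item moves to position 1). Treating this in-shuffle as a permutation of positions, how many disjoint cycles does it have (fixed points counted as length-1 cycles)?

3

Trace each unvisited position around until it returns:
(0 1 3 7 15 4 ... len 18) (2 5 11 23 20 14) (8 17)
3 cycles in total.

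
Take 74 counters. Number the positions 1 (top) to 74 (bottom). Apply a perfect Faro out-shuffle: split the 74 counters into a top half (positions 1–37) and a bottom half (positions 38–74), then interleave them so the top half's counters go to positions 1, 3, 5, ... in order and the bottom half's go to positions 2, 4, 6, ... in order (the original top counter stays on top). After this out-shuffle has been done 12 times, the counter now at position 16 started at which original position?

Work backwards from position 16, undoing one out-shuffle at a time:
16 ← 45 ← 23 ← 12 ← 43 ← 22 ← 48 ← 61 ← 31 ← 16 ← 45 ← 23 ← 12
So the counter now at position 16 started at position 12.

12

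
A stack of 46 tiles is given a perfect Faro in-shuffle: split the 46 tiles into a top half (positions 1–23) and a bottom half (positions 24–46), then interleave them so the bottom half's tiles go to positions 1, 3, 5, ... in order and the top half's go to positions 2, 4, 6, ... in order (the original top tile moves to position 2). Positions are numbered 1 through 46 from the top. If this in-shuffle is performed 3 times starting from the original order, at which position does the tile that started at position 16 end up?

Track the tile's position through each in-shuffle:
16 → 32 → 17 → 34

34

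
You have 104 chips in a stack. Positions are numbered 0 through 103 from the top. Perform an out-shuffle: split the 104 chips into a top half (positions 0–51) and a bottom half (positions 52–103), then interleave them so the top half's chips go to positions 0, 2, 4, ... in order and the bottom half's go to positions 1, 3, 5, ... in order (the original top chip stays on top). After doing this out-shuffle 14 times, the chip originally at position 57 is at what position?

90

Track position through each out-shuffle: 57 → 11 → 22 → 44 → 88 → ... (continuing for 14 shuffles total) → 90.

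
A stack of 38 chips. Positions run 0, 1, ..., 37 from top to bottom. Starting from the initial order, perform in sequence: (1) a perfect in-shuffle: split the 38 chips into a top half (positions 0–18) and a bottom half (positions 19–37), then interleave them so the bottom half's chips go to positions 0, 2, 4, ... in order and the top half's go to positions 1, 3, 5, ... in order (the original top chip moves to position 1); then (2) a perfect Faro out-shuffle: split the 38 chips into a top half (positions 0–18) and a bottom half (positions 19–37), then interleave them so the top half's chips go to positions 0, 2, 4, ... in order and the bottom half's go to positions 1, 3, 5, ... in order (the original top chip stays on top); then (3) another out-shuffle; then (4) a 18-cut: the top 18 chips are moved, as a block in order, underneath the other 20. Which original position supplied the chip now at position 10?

Undo the operations in reverse order, starting from position 10:
  undo op 4 (cut 18): 10 ← 28
  undo op 3 (out-shuffle, from top half): 28 ← 14
  undo op 2 (out-shuffle, from top half): 14 ← 7
  undo op 1 (in-shuffle, from top half): 7 ← 3
So the chip at position 10 came from original position 3.

3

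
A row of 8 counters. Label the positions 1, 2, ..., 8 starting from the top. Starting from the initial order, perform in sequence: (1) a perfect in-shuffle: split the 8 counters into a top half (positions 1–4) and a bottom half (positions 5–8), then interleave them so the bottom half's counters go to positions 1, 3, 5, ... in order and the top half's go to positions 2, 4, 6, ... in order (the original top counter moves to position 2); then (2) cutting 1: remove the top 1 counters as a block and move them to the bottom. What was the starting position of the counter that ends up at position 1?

1

Undo the operations in reverse order, starting from position 1:
  undo op 2 (cut 1): 1 ← 2
  undo op 1 (in-shuffle, from top half): 2 ← 1
So the counter at position 1 came from original position 1.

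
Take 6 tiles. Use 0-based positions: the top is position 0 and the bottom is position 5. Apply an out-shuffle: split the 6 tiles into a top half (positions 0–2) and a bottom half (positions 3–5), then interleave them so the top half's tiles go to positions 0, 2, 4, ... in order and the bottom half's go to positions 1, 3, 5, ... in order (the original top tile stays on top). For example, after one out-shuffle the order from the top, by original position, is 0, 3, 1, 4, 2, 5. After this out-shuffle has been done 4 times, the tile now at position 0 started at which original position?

0

Work backwards from position 0, undoing one out-shuffle at a time:
0 ← 0 ← 0 ← 0 ← 0
So the tile now at position 0 started at position 0.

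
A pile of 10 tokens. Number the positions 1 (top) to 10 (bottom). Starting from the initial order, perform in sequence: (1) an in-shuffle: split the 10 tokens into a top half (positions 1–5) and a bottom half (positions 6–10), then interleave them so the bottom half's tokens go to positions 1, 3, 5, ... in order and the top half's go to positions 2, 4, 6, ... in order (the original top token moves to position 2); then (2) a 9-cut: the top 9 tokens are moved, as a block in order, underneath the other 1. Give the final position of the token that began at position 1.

3

Track the token from position 1 forward through each operation:
  after op 1 (in-shuffle): 1 → 2
  after op 2 (cut 9): 2 → 3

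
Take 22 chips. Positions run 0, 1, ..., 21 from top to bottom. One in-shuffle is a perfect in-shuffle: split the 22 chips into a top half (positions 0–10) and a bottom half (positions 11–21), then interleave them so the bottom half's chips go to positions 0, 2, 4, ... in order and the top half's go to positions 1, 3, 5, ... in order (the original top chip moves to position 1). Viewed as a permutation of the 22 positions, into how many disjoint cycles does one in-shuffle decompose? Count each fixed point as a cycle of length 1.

Trace each unvisited position around until it returns:
(0 1 3 7 15 8 ... len 11) (4 9 19 16 10 21 ... len 11)
2 cycles in total.

2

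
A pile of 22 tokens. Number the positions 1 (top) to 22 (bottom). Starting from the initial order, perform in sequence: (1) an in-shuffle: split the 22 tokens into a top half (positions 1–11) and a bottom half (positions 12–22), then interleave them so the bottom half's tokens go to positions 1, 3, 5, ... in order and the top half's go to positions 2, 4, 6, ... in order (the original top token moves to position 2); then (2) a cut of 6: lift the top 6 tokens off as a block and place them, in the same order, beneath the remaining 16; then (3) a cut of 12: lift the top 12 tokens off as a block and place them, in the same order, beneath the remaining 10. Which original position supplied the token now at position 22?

9

Undo the operations in reverse order, starting from position 22:
  undo op 3 (cut 12): 22 ← 12
  undo op 2 (cut 6): 12 ← 18
  undo op 1 (in-shuffle, from top half): 18 ← 9
So the token at position 22 came from original position 9.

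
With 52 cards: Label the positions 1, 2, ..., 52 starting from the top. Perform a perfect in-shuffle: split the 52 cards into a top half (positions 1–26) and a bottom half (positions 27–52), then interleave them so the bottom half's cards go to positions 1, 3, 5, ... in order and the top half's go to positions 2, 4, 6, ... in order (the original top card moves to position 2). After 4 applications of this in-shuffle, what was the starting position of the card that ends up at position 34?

Work backwards from position 34, undoing one in-shuffle at a time:
34 ← 17 ← 35 ← 44 ← 22
So the card now at position 34 started at position 22.

22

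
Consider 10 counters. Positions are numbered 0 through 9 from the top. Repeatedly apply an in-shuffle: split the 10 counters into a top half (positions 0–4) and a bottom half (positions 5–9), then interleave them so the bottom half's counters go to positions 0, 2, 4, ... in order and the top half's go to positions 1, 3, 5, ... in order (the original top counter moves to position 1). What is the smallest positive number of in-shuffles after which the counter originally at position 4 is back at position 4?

Follow position 4 under repeated in-shuffles:
4 → 9 → 8 → 6 → 2 → 5 → 0 → 1 → 3 → 7 → 4
It first returns after 10 in-shuffles.

10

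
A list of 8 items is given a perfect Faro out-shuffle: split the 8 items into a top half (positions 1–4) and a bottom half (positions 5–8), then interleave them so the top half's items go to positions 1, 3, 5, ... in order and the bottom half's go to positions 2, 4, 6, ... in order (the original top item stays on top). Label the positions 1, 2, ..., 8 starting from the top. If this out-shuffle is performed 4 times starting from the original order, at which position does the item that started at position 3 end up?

5

Track the item's position through each out-shuffle:
3 → 5 → 2 → 3 → 5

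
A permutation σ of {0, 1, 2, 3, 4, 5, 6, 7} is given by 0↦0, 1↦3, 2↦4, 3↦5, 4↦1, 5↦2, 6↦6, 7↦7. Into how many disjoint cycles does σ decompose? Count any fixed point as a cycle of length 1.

Cycle decomposition: (0) (1 3 5 2 4) (6) (7).
4 cycles.

4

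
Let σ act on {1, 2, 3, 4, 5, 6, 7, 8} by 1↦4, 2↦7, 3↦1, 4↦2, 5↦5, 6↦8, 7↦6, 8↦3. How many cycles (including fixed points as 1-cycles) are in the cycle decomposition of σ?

Cycle decomposition: (1 4 2 7 6 8 3) (5).
2 cycles.

2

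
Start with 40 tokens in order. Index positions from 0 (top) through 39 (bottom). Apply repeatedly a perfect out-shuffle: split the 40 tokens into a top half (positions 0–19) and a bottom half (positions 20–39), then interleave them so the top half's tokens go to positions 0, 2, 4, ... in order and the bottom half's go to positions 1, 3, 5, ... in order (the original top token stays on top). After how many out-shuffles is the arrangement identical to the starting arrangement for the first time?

The out-shuffle permutes the 40 positions with cycle lengths [1, 1, 2, 12, 12, 12].
Every token is home exactly when every cycle has completed a whole number of laps, i.e. after lcm(1, 2, 12) = 12 out-shuffles.

12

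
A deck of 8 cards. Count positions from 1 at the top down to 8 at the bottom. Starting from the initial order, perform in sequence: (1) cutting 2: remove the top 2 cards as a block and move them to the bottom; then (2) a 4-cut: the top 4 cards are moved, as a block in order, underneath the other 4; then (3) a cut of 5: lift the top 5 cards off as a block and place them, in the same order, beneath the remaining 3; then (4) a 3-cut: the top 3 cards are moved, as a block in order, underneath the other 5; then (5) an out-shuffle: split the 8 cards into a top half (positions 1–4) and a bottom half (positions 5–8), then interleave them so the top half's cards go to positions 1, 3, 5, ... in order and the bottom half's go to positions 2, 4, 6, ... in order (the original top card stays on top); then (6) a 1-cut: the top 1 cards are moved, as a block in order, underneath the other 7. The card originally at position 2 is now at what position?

Track the card from position 2 forward through each operation:
  after op 1 (cut 2): 2 → 8
  after op 2 (cut 4): 8 → 4
  after op 3 (cut 5): 4 → 7
  after op 4 (cut 3): 7 → 4
  after op 5 (out-shuffle): 4 → 7
  after op 6 (cut 1): 7 → 6

6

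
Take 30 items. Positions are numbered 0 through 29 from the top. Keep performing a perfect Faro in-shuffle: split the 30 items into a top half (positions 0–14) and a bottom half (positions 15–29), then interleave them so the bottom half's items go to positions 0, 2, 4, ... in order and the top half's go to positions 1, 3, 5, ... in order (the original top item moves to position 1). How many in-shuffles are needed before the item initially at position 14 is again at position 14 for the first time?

5

Follow position 14 under repeated in-shuffles:
14 → 29 → 28 → 26 → 22 → 14
It first returns after 5 in-shuffles.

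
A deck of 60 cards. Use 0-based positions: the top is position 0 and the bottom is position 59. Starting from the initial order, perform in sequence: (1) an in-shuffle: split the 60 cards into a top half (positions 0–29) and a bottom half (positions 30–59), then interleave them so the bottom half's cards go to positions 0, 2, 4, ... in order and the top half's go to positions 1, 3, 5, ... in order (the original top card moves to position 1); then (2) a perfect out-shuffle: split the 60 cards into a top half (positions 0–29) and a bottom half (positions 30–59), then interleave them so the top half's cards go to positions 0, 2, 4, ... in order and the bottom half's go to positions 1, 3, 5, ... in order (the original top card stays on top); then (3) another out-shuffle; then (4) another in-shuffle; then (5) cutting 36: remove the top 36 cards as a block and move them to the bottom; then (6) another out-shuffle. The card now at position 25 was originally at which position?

57

Undo the operations in reverse order, starting from position 25:
  undo op 6 (out-shuffle, from bottom half): 25 ← 42
  undo op 5 (cut 36): 42 ← 18
  undo op 4 (in-shuffle, from bottom half): 18 ← 39
  undo op 3 (out-shuffle, from bottom half): 39 ← 49
  undo op 2 (out-shuffle, from bottom half): 49 ← 54
  undo op 1 (in-shuffle, from bottom half): 54 ← 57
So the card at position 25 came from original position 57.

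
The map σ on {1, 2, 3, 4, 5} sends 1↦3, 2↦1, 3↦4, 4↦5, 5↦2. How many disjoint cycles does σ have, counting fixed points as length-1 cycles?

1

Cycle decomposition: (1 3 4 5 2).
1 cycle.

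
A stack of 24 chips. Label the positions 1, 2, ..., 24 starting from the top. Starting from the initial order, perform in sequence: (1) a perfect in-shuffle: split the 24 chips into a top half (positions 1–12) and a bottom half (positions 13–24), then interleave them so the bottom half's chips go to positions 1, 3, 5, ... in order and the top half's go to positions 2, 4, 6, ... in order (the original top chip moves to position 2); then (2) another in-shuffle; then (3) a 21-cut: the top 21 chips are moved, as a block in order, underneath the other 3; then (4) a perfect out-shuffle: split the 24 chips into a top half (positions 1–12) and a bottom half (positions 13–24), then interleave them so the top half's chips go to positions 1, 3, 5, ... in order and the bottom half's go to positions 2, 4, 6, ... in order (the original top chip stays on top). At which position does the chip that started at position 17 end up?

18

Track the chip from position 17 forward through each operation:
  after op 1 (in-shuffle): 17 → 9
  after op 2 (in-shuffle): 9 → 18
  after op 3 (cut 21): 18 → 21
  after op 4 (out-shuffle): 21 → 18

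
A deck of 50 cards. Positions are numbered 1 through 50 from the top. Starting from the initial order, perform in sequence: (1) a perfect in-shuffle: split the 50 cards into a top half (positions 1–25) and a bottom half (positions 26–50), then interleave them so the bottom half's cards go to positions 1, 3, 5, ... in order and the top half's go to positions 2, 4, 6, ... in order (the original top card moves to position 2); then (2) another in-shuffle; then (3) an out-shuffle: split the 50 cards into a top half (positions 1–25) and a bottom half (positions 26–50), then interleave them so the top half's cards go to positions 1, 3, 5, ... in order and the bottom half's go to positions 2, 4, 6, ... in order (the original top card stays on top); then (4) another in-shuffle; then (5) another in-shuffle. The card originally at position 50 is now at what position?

Track the card from position 50 forward through each operation:
  after op 1 (in-shuffle): 50 → 49
  after op 2 (in-shuffle): 49 → 47
  after op 3 (out-shuffle): 47 → 44
  after op 4 (in-shuffle): 44 → 37
  after op 5 (in-shuffle): 37 → 23

23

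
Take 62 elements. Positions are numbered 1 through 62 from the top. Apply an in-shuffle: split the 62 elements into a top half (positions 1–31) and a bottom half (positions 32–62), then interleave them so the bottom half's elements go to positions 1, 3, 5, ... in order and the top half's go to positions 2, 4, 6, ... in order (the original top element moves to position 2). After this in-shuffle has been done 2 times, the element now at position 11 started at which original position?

50

Work backwards from position 11, undoing one in-shuffle at a time:
11 ← 37 ← 50
So the element now at position 11 started at position 50.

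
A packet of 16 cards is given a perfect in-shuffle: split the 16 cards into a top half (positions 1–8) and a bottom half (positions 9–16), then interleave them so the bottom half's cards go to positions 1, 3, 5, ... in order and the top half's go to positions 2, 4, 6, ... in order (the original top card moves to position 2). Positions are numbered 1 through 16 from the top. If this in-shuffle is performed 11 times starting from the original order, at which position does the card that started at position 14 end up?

10

Track the card's position through each in-shuffle:
14 → 11 → 5 → 10 → 3 → 6 → 12 → 7 → 14 → 11 → 5 → 10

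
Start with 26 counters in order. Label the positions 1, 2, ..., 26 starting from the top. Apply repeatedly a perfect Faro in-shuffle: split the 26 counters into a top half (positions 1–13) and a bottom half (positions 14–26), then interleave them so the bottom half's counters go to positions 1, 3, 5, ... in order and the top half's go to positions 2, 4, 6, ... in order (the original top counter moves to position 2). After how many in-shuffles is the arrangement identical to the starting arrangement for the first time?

18

The in-shuffle permutes the 26 positions with cycle lengths [2, 6, 18].
Every counter is home exactly when every cycle has completed a whole number of laps, i.e. after lcm(2, 6, 18) = 18 in-shuffles.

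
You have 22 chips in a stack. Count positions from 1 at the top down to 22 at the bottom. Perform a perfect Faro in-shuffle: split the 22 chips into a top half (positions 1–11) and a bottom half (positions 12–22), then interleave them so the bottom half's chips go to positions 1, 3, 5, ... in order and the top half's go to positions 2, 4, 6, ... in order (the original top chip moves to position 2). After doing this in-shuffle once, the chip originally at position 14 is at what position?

5

Track the chip's position through each in-shuffle:
14 → 5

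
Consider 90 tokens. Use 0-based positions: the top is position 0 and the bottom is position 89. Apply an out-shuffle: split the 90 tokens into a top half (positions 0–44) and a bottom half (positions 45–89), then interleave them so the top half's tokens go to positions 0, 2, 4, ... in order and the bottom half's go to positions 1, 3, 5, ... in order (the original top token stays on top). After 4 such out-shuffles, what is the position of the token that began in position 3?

48

Track the token's position through each out-shuffle:
3 → 6 → 12 → 24 → 48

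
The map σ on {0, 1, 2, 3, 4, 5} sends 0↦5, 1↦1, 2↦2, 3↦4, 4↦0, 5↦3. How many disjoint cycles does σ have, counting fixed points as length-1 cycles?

3

Cycle decomposition: (0 5 3 4) (1) (2).
3 cycles.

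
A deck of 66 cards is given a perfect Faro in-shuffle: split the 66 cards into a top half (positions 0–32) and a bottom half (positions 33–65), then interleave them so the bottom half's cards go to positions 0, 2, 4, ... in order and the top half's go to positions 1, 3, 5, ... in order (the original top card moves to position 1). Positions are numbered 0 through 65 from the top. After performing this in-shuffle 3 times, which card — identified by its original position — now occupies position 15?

1

Work backwards from position 15, undoing one in-shuffle at a time:
15 ← 7 ← 3 ← 1
So the card now at position 15 started at position 1.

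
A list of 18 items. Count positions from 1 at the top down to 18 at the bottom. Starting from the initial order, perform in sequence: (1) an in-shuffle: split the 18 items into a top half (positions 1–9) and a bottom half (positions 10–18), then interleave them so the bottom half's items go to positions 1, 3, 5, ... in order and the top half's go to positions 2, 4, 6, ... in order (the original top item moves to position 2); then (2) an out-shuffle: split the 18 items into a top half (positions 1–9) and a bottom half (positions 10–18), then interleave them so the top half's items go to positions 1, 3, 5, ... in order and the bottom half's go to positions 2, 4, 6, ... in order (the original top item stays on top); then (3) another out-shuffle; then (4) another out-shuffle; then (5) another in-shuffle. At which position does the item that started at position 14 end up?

9

Track the item from position 14 forward through each operation:
  after op 1 (in-shuffle): 14 → 9
  after op 2 (out-shuffle): 9 → 17
  after op 3 (out-shuffle): 17 → 16
  after op 4 (out-shuffle): 16 → 14
  after op 5 (in-shuffle): 14 → 9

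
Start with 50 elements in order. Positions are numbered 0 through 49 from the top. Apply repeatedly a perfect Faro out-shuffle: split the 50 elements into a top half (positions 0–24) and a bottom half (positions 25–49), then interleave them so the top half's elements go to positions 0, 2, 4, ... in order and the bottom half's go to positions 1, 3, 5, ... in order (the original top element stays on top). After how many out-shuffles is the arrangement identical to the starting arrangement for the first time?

The out-shuffle permutes the 50 positions with cycle lengths [1, 1, 3, 3, 21, 21].
Every element is home exactly when every cycle has completed a whole number of laps, i.e. after lcm(1, 3, 21) = 21 out-shuffles.

21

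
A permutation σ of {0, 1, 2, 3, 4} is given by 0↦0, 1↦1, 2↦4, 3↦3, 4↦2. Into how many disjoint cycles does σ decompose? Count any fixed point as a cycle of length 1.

Cycle decomposition: (0) (1) (2 4) (3).
4 cycles.

4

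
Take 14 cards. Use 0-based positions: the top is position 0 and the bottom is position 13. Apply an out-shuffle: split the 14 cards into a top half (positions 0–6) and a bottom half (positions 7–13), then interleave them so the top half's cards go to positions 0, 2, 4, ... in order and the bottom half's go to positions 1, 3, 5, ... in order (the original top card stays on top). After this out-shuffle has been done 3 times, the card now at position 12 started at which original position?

8

Work backwards from position 12, undoing one out-shuffle at a time:
12 ← 6 ← 3 ← 8
So the card now at position 12 started at position 8.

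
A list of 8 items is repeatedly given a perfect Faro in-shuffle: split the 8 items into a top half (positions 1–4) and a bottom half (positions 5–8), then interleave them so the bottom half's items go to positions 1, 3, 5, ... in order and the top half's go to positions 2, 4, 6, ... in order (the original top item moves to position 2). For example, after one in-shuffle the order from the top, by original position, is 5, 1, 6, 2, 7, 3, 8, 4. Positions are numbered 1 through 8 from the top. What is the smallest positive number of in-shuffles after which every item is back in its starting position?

The in-shuffle permutes the 8 positions with cycle lengths [2, 6].
Every item is home exactly when every cycle has completed a whole number of laps, i.e. after lcm(2, 6) = 6 in-shuffles.

6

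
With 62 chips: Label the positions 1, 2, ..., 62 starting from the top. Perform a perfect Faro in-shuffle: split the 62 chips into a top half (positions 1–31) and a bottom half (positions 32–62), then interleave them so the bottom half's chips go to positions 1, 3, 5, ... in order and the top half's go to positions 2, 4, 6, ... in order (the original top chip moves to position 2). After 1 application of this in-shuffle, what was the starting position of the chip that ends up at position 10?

Work backwards from position 10, undoing one in-shuffle at a time:
10 ← 5
So the chip now at position 10 started at position 5.

5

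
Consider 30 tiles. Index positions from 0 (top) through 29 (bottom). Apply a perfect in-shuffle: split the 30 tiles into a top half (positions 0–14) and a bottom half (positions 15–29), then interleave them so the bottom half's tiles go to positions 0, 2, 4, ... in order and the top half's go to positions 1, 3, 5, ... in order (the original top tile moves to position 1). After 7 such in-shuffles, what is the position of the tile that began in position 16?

Track the tile's position through each in-shuffle:
16 → 2 → 5 → 11 → 23 → 16 → 2 → 5

5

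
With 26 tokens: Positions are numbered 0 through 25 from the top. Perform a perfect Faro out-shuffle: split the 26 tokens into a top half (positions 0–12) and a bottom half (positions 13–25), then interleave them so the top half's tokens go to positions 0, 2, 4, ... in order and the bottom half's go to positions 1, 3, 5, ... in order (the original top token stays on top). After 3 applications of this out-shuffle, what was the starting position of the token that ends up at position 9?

23

Work backwards from position 9, undoing one out-shuffle at a time:
9 ← 17 ← 21 ← 23
So the token now at position 9 started at position 23.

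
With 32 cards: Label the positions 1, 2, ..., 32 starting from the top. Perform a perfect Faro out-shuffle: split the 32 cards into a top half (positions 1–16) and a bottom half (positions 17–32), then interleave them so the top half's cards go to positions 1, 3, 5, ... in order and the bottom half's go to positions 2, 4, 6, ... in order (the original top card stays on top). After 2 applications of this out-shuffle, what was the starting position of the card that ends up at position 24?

Work backwards from position 24, undoing one out-shuffle at a time:
24 ← 28 ← 30
So the card now at position 24 started at position 30.

30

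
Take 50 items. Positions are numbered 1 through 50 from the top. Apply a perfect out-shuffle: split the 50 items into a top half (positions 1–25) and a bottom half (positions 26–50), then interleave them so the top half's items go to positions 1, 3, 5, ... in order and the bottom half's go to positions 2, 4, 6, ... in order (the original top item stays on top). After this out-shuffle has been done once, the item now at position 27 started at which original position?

14

Work backwards from position 27, undoing one out-shuffle at a time:
27 ← 14
So the item now at position 27 started at position 14.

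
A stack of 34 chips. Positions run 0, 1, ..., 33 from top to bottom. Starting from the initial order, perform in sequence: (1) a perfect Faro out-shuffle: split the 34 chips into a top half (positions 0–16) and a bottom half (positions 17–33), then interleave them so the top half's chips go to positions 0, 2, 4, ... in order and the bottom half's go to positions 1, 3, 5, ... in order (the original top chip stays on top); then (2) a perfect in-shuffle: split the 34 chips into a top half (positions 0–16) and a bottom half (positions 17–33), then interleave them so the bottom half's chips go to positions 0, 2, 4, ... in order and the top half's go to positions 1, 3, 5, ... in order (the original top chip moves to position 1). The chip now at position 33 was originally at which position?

Undo the operations in reverse order, starting from position 33:
  undo op 2 (in-shuffle, from top half): 33 ← 16
  undo op 1 (out-shuffle, from top half): 16 ← 8
So the chip at position 33 came from original position 8.

8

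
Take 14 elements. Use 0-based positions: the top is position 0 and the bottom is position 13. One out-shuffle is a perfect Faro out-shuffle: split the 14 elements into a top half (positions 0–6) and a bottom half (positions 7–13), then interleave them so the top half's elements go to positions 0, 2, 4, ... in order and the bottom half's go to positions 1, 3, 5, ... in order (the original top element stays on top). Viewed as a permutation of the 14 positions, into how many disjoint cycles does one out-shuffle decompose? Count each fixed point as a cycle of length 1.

3

Trace each unvisited position around until it returns:
(0) (1 2 4 8 3 6 ... len 12) (13)
3 cycles in total.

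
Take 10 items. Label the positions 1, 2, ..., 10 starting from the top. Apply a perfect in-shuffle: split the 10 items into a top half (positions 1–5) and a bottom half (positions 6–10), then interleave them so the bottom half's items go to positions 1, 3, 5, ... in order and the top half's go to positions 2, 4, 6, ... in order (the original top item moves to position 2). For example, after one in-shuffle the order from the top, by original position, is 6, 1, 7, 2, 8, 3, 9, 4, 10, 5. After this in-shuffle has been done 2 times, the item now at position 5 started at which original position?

Work backwards from position 5, undoing one in-shuffle at a time:
5 ← 8 ← 4
So the item now at position 5 started at position 4.

4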